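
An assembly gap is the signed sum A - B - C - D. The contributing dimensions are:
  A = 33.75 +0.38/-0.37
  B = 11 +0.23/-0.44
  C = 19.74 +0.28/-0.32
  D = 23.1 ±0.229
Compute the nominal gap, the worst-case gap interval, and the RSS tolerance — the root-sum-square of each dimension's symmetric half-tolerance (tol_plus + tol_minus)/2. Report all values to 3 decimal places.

Stack each dimension's contribution:
  +A: nom +33.750 → Σnom=33.750; wc +0.380/-0.370 → slack +0.380/-0.370; half-tol=0.375, Σhalf²=0.140625
  -B: nom -11.000 → Σnom=22.750; wc +0.440/-0.230 → slack +0.820/-0.600; half-tol=0.335, Σhalf²=0.252850
  -C: nom -19.740 → Σnom=3.010; wc +0.320/-0.280 → slack +1.140/-0.880; half-tol=0.300, Σhalf²=0.342850
  -D: nom -23.100 → Σnom=-20.090; wc +0.229/-0.229 → slack +1.369/-1.109; half-tol=0.229, Σhalf²=0.395291
Nominal = -20.090. Worst-case = [-20.090 - 1.109, -20.090 + 1.369] = [-21.199, -18.721]. RSS = √0.395291 = 0.629.

nominal=-20.090 wc=[-21.199,-18.721] rss=0.629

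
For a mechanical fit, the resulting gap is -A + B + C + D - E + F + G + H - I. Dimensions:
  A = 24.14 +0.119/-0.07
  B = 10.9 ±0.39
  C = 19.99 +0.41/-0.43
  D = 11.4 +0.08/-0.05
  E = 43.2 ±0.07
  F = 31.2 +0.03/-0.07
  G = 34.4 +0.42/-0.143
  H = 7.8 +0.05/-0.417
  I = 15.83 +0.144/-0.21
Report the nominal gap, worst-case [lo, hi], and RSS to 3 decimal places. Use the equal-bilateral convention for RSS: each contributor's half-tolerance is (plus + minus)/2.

Stack each dimension's contribution:
  -A: nom -24.140 → Σnom=-24.140; wc +0.070/-0.119 → slack +0.070/-0.119; half-tol=0.095, Σhalf²=0.008930
  +B: nom +10.900 → Σnom=-13.240; wc +0.390/-0.390 → slack +0.460/-0.509; half-tol=0.390, Σhalf²=0.161030
  +C: nom +19.990 → Σnom=6.750; wc +0.410/-0.430 → slack +0.870/-0.939; half-tol=0.420, Σhalf²=0.337430
  +D: nom +11.400 → Σnom=18.150; wc +0.080/-0.050 → slack +0.950/-0.989; half-tol=0.065, Σhalf²=0.341655
  -E: nom -43.200 → Σnom=-25.050; wc +0.070/-0.070 → slack +1.020/-1.059; half-tol=0.070, Σhalf²=0.346555
  +F: nom +31.200 → Σnom=6.150; wc +0.030/-0.070 → slack +1.050/-1.129; half-tol=0.050, Σhalf²=0.349055
  +G: nom +34.400 → Σnom=40.550; wc +0.420/-0.143 → slack +1.470/-1.272; half-tol=0.281, Σhalf²=0.428297
  +H: nom +7.800 → Σnom=48.350; wc +0.050/-0.417 → slack +1.520/-1.689; half-tol=0.233, Σhalf²=0.482820
  -I: nom -15.830 → Σnom=32.520; wc +0.210/-0.144 → slack +1.730/-1.833; half-tol=0.177, Σhalf²=0.514149
Nominal = 32.520. Worst-case = [32.520 - 1.833, 32.520 + 1.730] = [30.687, 34.250]. RSS = √0.514149 = 0.717.

nominal=32.520 wc=[30.687,34.250] rss=0.717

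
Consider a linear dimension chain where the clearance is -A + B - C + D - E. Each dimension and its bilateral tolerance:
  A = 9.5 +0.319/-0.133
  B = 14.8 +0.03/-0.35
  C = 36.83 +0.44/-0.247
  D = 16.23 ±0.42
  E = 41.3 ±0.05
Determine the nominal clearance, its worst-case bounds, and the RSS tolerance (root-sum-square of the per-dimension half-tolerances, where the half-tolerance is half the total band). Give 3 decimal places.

Stack each dimension's contribution:
  -A: nom -9.500 → Σnom=-9.500; wc +0.133/-0.319 → slack +0.133/-0.319; half-tol=0.226, Σhalf²=0.051076
  +B: nom +14.800 → Σnom=5.300; wc +0.030/-0.350 → slack +0.163/-0.669; half-tol=0.190, Σhalf²=0.087176
  -C: nom -36.830 → Σnom=-31.530; wc +0.247/-0.440 → slack +0.410/-1.109; half-tol=0.344, Σhalf²=0.205168
  +D: nom +16.230 → Σnom=-15.300; wc +0.420/-0.420 → slack +0.830/-1.529; half-tol=0.420, Σhalf²=0.381568
  -E: nom -41.300 → Σnom=-56.600; wc +0.050/-0.050 → slack +0.880/-1.579; half-tol=0.050, Σhalf²=0.384068
Nominal = -56.600. Worst-case = [-56.600 - 1.579, -56.600 + 0.880] = [-58.179, -55.720]. RSS = √0.384068 = 0.620.

nominal=-56.600 wc=[-58.179,-55.720] rss=0.620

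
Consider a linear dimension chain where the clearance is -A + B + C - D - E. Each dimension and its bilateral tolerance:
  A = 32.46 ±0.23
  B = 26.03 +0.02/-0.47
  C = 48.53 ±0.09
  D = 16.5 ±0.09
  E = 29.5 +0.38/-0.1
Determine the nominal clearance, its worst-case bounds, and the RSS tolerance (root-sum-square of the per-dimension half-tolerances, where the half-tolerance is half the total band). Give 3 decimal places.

nominal=-3.900 wc=[-5.160,-3.370] rss=0.432

Stack each dimension's contribution:
  -A: nom -32.460 → Σnom=-32.460; wc +0.230/-0.230 → slack +0.230/-0.230; half-tol=0.230, Σhalf²=0.052900
  +B: nom +26.030 → Σnom=-6.430; wc +0.020/-0.470 → slack +0.250/-0.700; half-tol=0.245, Σhalf²=0.112925
  +C: nom +48.530 → Σnom=42.100; wc +0.090/-0.090 → slack +0.340/-0.790; half-tol=0.090, Σhalf²=0.121025
  -D: nom -16.500 → Σnom=25.600; wc +0.090/-0.090 → slack +0.430/-0.880; half-tol=0.090, Σhalf²=0.129125
  -E: nom -29.500 → Σnom=-3.900; wc +0.100/-0.380 → slack +0.530/-1.260; half-tol=0.240, Σhalf²=0.186725
Nominal = -3.900. Worst-case = [-3.900 - 1.260, -3.900 + 0.530] = [-5.160, -3.370]. RSS = √0.186725 = 0.432.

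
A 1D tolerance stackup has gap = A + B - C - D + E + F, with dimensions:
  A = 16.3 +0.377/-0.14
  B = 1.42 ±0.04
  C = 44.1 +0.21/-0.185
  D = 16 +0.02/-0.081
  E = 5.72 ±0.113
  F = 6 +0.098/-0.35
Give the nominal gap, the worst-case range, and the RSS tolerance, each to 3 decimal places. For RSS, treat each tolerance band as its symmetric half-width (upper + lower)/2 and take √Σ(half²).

nominal=-30.660 wc=[-31.533,-29.766] rss=0.416

Stack each dimension's contribution:
  +A: nom +16.300 → Σnom=16.300; wc +0.377/-0.140 → slack +0.377/-0.140; half-tol=0.259, Σhalf²=0.066822
  +B: nom +1.420 → Σnom=17.720; wc +0.040/-0.040 → slack +0.417/-0.180; half-tol=0.040, Σhalf²=0.068422
  -C: nom -44.100 → Σnom=-26.380; wc +0.185/-0.210 → slack +0.602/-0.390; half-tol=0.198, Σhalf²=0.107429
  -D: nom -16.000 → Σnom=-42.380; wc +0.081/-0.020 → slack +0.683/-0.410; half-tol=0.051, Σhalf²=0.109979
  +E: nom +5.720 → Σnom=-36.660; wc +0.113/-0.113 → slack +0.796/-0.523; half-tol=0.113, Σhalf²=0.122748
  +F: nom +6.000 → Σnom=-30.660; wc +0.098/-0.350 → slack +0.894/-0.873; half-tol=0.224, Σhalf²=0.172924
Nominal = -30.660. Worst-case = [-30.660 - 0.873, -30.660 + 0.894] = [-31.533, -29.766]. RSS = √0.172924 = 0.416.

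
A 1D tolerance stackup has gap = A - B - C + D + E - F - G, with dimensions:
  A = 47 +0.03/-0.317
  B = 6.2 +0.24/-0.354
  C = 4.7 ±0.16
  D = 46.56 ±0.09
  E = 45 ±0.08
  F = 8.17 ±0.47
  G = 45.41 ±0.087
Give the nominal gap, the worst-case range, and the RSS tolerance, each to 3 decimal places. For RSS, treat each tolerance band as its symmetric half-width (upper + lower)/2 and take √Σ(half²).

nominal=74.080 wc=[72.636,75.351] rss=0.622

Stack each dimension's contribution:
  +A: nom +47.000 → Σnom=47.000; wc +0.030/-0.317 → slack +0.030/-0.317; half-tol=0.173, Σhalf²=0.030102
  -B: nom -6.200 → Σnom=40.800; wc +0.354/-0.240 → slack +0.384/-0.557; half-tol=0.297, Σhalf²=0.118311
  -C: nom -4.700 → Σnom=36.100; wc +0.160/-0.160 → slack +0.544/-0.717; half-tol=0.160, Σhalf²=0.143911
  +D: nom +46.560 → Σnom=82.660; wc +0.090/-0.090 → slack +0.634/-0.807; half-tol=0.090, Σhalf²=0.152011
  +E: nom +45.000 → Σnom=127.660; wc +0.080/-0.080 → slack +0.714/-0.887; half-tol=0.080, Σhalf²=0.158411
  -F: nom -8.170 → Σnom=119.490; wc +0.470/-0.470 → slack +1.184/-1.357; half-tol=0.470, Σhalf²=0.379311
  -G: nom -45.410 → Σnom=74.080; wc +0.087/-0.087 → slack +1.271/-1.444; half-tol=0.087, Σhalf²=0.386880
Nominal = 74.080. Worst-case = [74.080 - 1.444, 74.080 + 1.271] = [72.636, 75.351]. RSS = √0.386880 = 0.622.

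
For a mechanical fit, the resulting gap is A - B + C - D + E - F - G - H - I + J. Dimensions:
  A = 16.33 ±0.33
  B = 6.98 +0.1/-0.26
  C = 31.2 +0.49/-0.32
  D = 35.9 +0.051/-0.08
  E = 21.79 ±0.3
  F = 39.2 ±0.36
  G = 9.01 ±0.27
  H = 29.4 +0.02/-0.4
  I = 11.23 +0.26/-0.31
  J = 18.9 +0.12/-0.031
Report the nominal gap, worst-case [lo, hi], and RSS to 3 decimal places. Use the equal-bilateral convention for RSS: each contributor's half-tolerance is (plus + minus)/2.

nominal=-43.500 wc=[-45.542,-40.580] rss=0.856

Stack each dimension's contribution:
  +A: nom +16.330 → Σnom=16.330; wc +0.330/-0.330 → slack +0.330/-0.330; half-tol=0.330, Σhalf²=0.108900
  -B: nom -6.980 → Σnom=9.350; wc +0.260/-0.100 → slack +0.590/-0.430; half-tol=0.180, Σhalf²=0.141300
  +C: nom +31.200 → Σnom=40.550; wc +0.490/-0.320 → slack +1.080/-0.750; half-tol=0.405, Σhalf²=0.305325
  -D: nom -35.900 → Σnom=4.650; wc +0.080/-0.051 → slack +1.160/-0.801; half-tol=0.066, Σhalf²=0.309615
  +E: nom +21.790 → Σnom=26.440; wc +0.300/-0.300 → slack +1.460/-1.101; half-tol=0.300, Σhalf²=0.399615
  -F: nom -39.200 → Σnom=-12.760; wc +0.360/-0.360 → slack +1.820/-1.461; half-tol=0.360, Σhalf²=0.529215
  -G: nom -9.010 → Σnom=-21.770; wc +0.270/-0.270 → slack +2.090/-1.731; half-tol=0.270, Σhalf²=0.602115
  -H: nom -29.400 → Σnom=-51.170; wc +0.400/-0.020 → slack +2.490/-1.751; half-tol=0.210, Σhalf²=0.646215
  -I: nom -11.230 → Σnom=-62.400; wc +0.310/-0.260 → slack +2.800/-2.011; half-tol=0.285, Σhalf²=0.727440
  +J: nom +18.900 → Σnom=-43.500; wc +0.120/-0.031 → slack +2.920/-2.042; half-tol=0.075, Σhalf²=0.733140
Nominal = -43.500. Worst-case = [-43.500 - 2.042, -43.500 + 2.920] = [-45.542, -40.580]. RSS = √0.733140 = 0.856.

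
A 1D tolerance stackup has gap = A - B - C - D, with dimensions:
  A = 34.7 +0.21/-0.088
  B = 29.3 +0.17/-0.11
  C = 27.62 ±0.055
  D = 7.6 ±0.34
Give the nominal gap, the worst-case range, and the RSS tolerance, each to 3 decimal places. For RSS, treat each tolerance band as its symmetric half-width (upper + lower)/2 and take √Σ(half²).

nominal=-29.820 wc=[-30.473,-29.105] rss=0.401

Stack each dimension's contribution:
  +A: nom +34.700 → Σnom=34.700; wc +0.210/-0.088 → slack +0.210/-0.088; half-tol=0.149, Σhalf²=0.022201
  -B: nom -29.300 → Σnom=5.400; wc +0.110/-0.170 → slack +0.320/-0.258; half-tol=0.140, Σhalf²=0.041801
  -C: nom -27.620 → Σnom=-22.220; wc +0.055/-0.055 → slack +0.375/-0.313; half-tol=0.055, Σhalf²=0.044826
  -D: nom -7.600 → Σnom=-29.820; wc +0.340/-0.340 → slack +0.715/-0.653; half-tol=0.340, Σhalf²=0.160426
Nominal = -29.820. Worst-case = [-29.820 - 0.653, -29.820 + 0.715] = [-30.473, -29.105]. RSS = √0.160426 = 0.401.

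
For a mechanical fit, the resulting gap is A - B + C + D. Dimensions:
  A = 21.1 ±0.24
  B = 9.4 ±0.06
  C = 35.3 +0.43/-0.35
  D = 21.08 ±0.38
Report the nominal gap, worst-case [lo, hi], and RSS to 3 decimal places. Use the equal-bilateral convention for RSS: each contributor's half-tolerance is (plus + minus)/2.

nominal=68.080 wc=[67.050,69.190] rss=0.598

Stack each dimension's contribution:
  +A: nom +21.100 → Σnom=21.100; wc +0.240/-0.240 → slack +0.240/-0.240; half-tol=0.240, Σhalf²=0.057600
  -B: nom -9.400 → Σnom=11.700; wc +0.060/-0.060 → slack +0.300/-0.300; half-tol=0.060, Σhalf²=0.061200
  +C: nom +35.300 → Σnom=47.000; wc +0.430/-0.350 → slack +0.730/-0.650; half-tol=0.390, Σhalf²=0.213300
  +D: nom +21.080 → Σnom=68.080; wc +0.380/-0.380 → slack +1.110/-1.030; half-tol=0.380, Σhalf²=0.357700
Nominal = 68.080. Worst-case = [68.080 - 1.030, 68.080 + 1.110] = [67.050, 69.190]. RSS = √0.357700 = 0.598.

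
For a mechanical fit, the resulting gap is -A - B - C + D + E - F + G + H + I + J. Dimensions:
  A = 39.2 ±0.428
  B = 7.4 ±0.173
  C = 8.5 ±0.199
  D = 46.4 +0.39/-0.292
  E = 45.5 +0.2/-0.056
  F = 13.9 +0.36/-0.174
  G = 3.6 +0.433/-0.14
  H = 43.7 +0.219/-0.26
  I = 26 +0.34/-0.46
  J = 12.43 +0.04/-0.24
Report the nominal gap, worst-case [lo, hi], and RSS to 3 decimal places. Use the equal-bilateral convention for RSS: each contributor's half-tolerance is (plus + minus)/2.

Stack each dimension's contribution:
  -A: nom -39.200 → Σnom=-39.200; wc +0.428/-0.428 → slack +0.428/-0.428; half-tol=0.428, Σhalf²=0.183184
  -B: nom -7.400 → Σnom=-46.600; wc +0.173/-0.173 → slack +0.601/-0.601; half-tol=0.173, Σhalf²=0.213113
  -C: nom -8.500 → Σnom=-55.100; wc +0.199/-0.199 → slack +0.800/-0.800; half-tol=0.199, Σhalf²=0.252714
  +D: nom +46.400 → Σnom=-8.700; wc +0.390/-0.292 → slack +1.190/-1.092; half-tol=0.341, Σhalf²=0.368995
  +E: nom +45.500 → Σnom=36.800; wc +0.200/-0.056 → slack +1.390/-1.148; half-tol=0.128, Σhalf²=0.385379
  -F: nom -13.900 → Σnom=22.900; wc +0.174/-0.360 → slack +1.564/-1.508; half-tol=0.267, Σhalf²=0.456668
  +G: nom +3.600 → Σnom=26.500; wc +0.433/-0.140 → slack +1.997/-1.648; half-tol=0.286, Σhalf²=0.538750
  +H: nom +43.700 → Σnom=70.200; wc +0.219/-0.260 → slack +2.216/-1.908; half-tol=0.239, Σhalf²=0.596110
  +I: nom +26.000 → Σnom=96.200; wc +0.340/-0.460 → slack +2.556/-2.368; half-tol=0.400, Σhalf²=0.756111
  +J: nom +12.430 → Σnom=108.630; wc +0.040/-0.240 → slack +2.596/-2.608; half-tol=0.140, Σhalf²=0.775710
Nominal = 108.630. Worst-case = [108.630 - 2.608, 108.630 + 2.596] = [106.022, 111.226]. RSS = √0.775710 = 0.881.

nominal=108.630 wc=[106.022,111.226] rss=0.881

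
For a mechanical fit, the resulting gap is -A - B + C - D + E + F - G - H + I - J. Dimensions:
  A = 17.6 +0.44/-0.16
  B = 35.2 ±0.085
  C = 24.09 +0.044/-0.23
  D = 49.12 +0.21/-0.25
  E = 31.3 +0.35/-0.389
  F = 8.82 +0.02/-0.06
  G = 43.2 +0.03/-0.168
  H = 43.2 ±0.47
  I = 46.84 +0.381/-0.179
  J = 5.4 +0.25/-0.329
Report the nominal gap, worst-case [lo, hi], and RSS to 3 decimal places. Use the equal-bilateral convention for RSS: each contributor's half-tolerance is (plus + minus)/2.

nominal=-82.670 wc=[-85.013,-80.413] rss=0.837

Stack each dimension's contribution:
  -A: nom -17.600 → Σnom=-17.600; wc +0.160/-0.440 → slack +0.160/-0.440; half-tol=0.300, Σhalf²=0.090000
  -B: nom -35.200 → Σnom=-52.800; wc +0.085/-0.085 → slack +0.245/-0.525; half-tol=0.085, Σhalf²=0.097225
  +C: nom +24.090 → Σnom=-28.710; wc +0.044/-0.230 → slack +0.289/-0.755; half-tol=0.137, Σhalf²=0.115994
  -D: nom -49.120 → Σnom=-77.830; wc +0.250/-0.210 → slack +0.539/-0.965; half-tol=0.230, Σhalf²=0.168894
  +E: nom +31.300 → Σnom=-46.530; wc +0.350/-0.389 → slack +0.889/-1.354; half-tol=0.369, Σhalf²=0.305424
  +F: nom +8.820 → Σnom=-37.710; wc +0.020/-0.060 → slack +0.909/-1.414; half-tol=0.040, Σhalf²=0.307024
  -G: nom -43.200 → Σnom=-80.910; wc +0.168/-0.030 → slack +1.077/-1.444; half-tol=0.099, Σhalf²=0.316825
  -H: nom -43.200 → Σnom=-124.110; wc +0.470/-0.470 → slack +1.547/-1.914; half-tol=0.470, Σhalf²=0.537725
  +I: nom +46.840 → Σnom=-77.270; wc +0.381/-0.179 → slack +1.928/-2.093; half-tol=0.280, Σhalf²=0.616125
  -J: nom -5.400 → Σnom=-82.670; wc +0.329/-0.250 → slack +2.257/-2.343; half-tol=0.289, Σhalf²=0.699935
Nominal = -82.670. Worst-case = [-82.670 - 2.343, -82.670 + 2.257] = [-85.013, -80.413]. RSS = √0.699935 = 0.837.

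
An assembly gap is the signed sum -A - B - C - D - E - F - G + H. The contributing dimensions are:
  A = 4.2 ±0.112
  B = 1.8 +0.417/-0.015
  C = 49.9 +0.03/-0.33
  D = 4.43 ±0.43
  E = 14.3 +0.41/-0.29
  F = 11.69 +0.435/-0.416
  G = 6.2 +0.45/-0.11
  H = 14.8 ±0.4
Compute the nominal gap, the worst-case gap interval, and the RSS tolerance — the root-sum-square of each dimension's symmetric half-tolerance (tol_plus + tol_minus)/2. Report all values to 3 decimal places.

nominal=-77.720 wc=[-80.404,-75.617] rss=0.905

Stack each dimension's contribution:
  -A: nom -4.200 → Σnom=-4.200; wc +0.112/-0.112 → slack +0.112/-0.112; half-tol=0.112, Σhalf²=0.012544
  -B: nom -1.800 → Σnom=-6.000; wc +0.015/-0.417 → slack +0.127/-0.529; half-tol=0.216, Σhalf²=0.059200
  -C: nom -49.900 → Σnom=-55.900; wc +0.330/-0.030 → slack +0.457/-0.559; half-tol=0.180, Σhalf²=0.091600
  -D: nom -4.430 → Σnom=-60.330; wc +0.430/-0.430 → slack +0.887/-0.989; half-tol=0.430, Σhalf²=0.276500
  -E: nom -14.300 → Σnom=-74.630; wc +0.290/-0.410 → slack +1.177/-1.399; half-tol=0.350, Σhalf²=0.399000
  -F: nom -11.690 → Σnom=-86.320; wc +0.416/-0.435 → slack +1.593/-1.834; half-tol=0.425, Σhalf²=0.580050
  -G: nom -6.200 → Σnom=-92.520; wc +0.110/-0.450 → slack +1.703/-2.284; half-tol=0.280, Σhalf²=0.658450
  +H: nom +14.800 → Σnom=-77.720; wc +0.400/-0.400 → slack +2.103/-2.684; half-tol=0.400, Σhalf²=0.818450
Nominal = -77.720. Worst-case = [-77.720 - 2.684, -77.720 + 2.103] = [-80.404, -75.617]. RSS = √0.818450 = 0.905.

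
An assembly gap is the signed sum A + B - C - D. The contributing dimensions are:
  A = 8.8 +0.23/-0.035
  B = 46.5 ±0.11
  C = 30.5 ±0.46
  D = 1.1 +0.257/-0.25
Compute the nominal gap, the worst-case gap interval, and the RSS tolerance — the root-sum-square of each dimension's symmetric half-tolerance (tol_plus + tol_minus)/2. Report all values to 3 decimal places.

nominal=23.700 wc=[22.838,24.750] rss=0.553

Stack each dimension's contribution:
  +A: nom +8.800 → Σnom=8.800; wc +0.230/-0.035 → slack +0.230/-0.035; half-tol=0.133, Σhalf²=0.017556
  +B: nom +46.500 → Σnom=55.300; wc +0.110/-0.110 → slack +0.340/-0.145; half-tol=0.110, Σhalf²=0.029656
  -C: nom -30.500 → Σnom=24.800; wc +0.460/-0.460 → slack +0.800/-0.605; half-tol=0.460, Σhalf²=0.241256
  -D: nom -1.100 → Σnom=23.700; wc +0.250/-0.257 → slack +1.050/-0.862; half-tol=0.254, Σhalf²=0.305519
Nominal = 23.700. Worst-case = [23.700 - 0.862, 23.700 + 1.050] = [22.838, 24.750]. RSS = √0.305519 = 0.553.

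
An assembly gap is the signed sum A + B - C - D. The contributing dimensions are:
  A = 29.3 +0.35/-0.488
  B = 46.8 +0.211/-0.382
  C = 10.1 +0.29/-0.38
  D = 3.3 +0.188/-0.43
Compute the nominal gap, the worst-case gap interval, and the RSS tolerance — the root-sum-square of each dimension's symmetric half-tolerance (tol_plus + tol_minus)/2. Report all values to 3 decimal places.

Stack each dimension's contribution:
  +A: nom +29.300 → Σnom=29.300; wc +0.350/-0.488 → slack +0.350/-0.488; half-tol=0.419, Σhalf²=0.175561
  +B: nom +46.800 → Σnom=76.100; wc +0.211/-0.382 → slack +0.561/-0.870; half-tol=0.296, Σhalf²=0.263473
  -C: nom -10.100 → Σnom=66.000; wc +0.380/-0.290 → slack +0.941/-1.160; half-tol=0.335, Σhalf²=0.375698
  -D: nom -3.300 → Σnom=62.700; wc +0.430/-0.188 → slack +1.371/-1.348; half-tol=0.309, Σhalf²=0.471179
Nominal = 62.700. Worst-case = [62.700 - 1.348, 62.700 + 1.371] = [61.352, 64.071]. RSS = √0.471179 = 0.686.

nominal=62.700 wc=[61.352,64.071] rss=0.686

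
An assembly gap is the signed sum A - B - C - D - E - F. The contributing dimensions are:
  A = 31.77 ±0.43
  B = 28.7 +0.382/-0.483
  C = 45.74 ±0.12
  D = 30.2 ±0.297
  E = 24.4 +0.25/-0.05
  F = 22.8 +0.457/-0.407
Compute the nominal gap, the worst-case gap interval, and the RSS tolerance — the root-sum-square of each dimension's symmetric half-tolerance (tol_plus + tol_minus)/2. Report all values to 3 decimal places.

nominal=-120.070 wc=[-122.006,-118.283] rss=0.827

Stack each dimension's contribution:
  +A: nom +31.770 → Σnom=31.770; wc +0.430/-0.430 → slack +0.430/-0.430; half-tol=0.430, Σhalf²=0.184900
  -B: nom -28.700 → Σnom=3.070; wc +0.483/-0.382 → slack +0.913/-0.812; half-tol=0.432, Σhalf²=0.371956
  -C: nom -45.740 → Σnom=-42.670; wc +0.120/-0.120 → slack +1.033/-0.932; half-tol=0.120, Σhalf²=0.386356
  -D: nom -30.200 → Σnom=-72.870; wc +0.297/-0.297 → slack +1.330/-1.229; half-tol=0.297, Σhalf²=0.474565
  -E: nom -24.400 → Σnom=-97.270; wc +0.050/-0.250 → slack +1.380/-1.479; half-tol=0.150, Σhalf²=0.497065
  -F: nom -22.800 → Σnom=-120.070; wc +0.407/-0.457 → slack +1.787/-1.936; half-tol=0.432, Σhalf²=0.683689
Nominal = -120.070. Worst-case = [-120.070 - 1.936, -120.070 + 1.787] = [-122.006, -118.283]. RSS = √0.683689 = 0.827.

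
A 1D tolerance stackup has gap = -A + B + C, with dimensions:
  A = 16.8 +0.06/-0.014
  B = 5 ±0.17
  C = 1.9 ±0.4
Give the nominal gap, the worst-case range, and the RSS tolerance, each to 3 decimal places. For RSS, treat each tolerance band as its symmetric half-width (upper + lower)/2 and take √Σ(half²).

nominal=-9.900 wc=[-10.530,-9.316] rss=0.436

Stack each dimension's contribution:
  -A: nom -16.800 → Σnom=-16.800; wc +0.014/-0.060 → slack +0.014/-0.060; half-tol=0.037, Σhalf²=0.001369
  +B: nom +5.000 → Σnom=-11.800; wc +0.170/-0.170 → slack +0.184/-0.230; half-tol=0.170, Σhalf²=0.030269
  +C: nom +1.900 → Σnom=-9.900; wc +0.400/-0.400 → slack +0.584/-0.630; half-tol=0.400, Σhalf²=0.190269
Nominal = -9.900. Worst-case = [-9.900 - 0.630, -9.900 + 0.584] = [-10.530, -9.316]. RSS = √0.190269 = 0.436.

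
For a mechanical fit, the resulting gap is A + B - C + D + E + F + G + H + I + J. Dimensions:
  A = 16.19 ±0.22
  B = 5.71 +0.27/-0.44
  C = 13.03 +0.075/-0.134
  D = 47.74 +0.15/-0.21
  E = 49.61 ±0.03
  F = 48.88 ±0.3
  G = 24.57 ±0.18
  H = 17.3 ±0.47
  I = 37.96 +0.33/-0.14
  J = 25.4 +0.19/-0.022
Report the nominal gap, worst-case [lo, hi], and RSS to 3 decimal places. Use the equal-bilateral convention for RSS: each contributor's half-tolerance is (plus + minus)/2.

Stack each dimension's contribution:
  +A: nom +16.190 → Σnom=16.190; wc +0.220/-0.220 → slack +0.220/-0.220; half-tol=0.220, Σhalf²=0.048400
  +B: nom +5.710 → Σnom=21.900; wc +0.270/-0.440 → slack +0.490/-0.660; half-tol=0.355, Σhalf²=0.174425
  -C: nom -13.030 → Σnom=8.870; wc +0.134/-0.075 → slack +0.624/-0.735; half-tol=0.105, Σhalf²=0.185345
  +D: nom +47.740 → Σnom=56.610; wc +0.150/-0.210 → slack +0.774/-0.945; half-tol=0.180, Σhalf²=0.217745
  +E: nom +49.610 → Σnom=106.220; wc +0.030/-0.030 → slack +0.804/-0.975; half-tol=0.030, Σhalf²=0.218645
  +F: nom +48.880 → Σnom=155.100; wc +0.300/-0.300 → slack +1.104/-1.275; half-tol=0.300, Σhalf²=0.308645
  +G: nom +24.570 → Σnom=179.670; wc +0.180/-0.180 → slack +1.284/-1.455; half-tol=0.180, Σhalf²=0.341045
  +H: nom +17.300 → Σnom=196.970; wc +0.470/-0.470 → slack +1.754/-1.925; half-tol=0.470, Σhalf²=0.561945
  +I: nom +37.960 → Σnom=234.930; wc +0.330/-0.140 → slack +2.084/-2.065; half-tol=0.235, Σhalf²=0.617170
  +J: nom +25.400 → Σnom=260.330; wc +0.190/-0.022 → slack +2.274/-2.087; half-tol=0.106, Σhalf²=0.628406
Nominal = 260.330. Worst-case = [260.330 - 2.087, 260.330 + 2.274] = [258.243, 262.604]. RSS = √0.628406 = 0.793.

nominal=260.330 wc=[258.243,262.604] rss=0.793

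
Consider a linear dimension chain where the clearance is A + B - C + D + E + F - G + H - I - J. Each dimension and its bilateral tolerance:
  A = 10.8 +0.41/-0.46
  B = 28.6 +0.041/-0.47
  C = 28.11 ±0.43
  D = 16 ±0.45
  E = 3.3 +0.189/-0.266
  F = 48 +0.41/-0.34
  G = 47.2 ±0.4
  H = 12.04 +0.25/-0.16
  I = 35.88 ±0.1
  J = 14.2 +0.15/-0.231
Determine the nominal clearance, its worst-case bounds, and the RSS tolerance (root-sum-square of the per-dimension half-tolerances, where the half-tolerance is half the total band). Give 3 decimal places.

nominal=-6.650 wc=[-9.876,-3.739] rss=1.040

Stack each dimension's contribution:
  +A: nom +10.800 → Σnom=10.800; wc +0.410/-0.460 → slack +0.410/-0.460; half-tol=0.435, Σhalf²=0.189225
  +B: nom +28.600 → Σnom=39.400; wc +0.041/-0.470 → slack +0.451/-0.930; half-tol=0.256, Σhalf²=0.254505
  -C: nom -28.110 → Σnom=11.290; wc +0.430/-0.430 → slack +0.881/-1.360; half-tol=0.430, Σhalf²=0.439405
  +D: nom +16.000 → Σnom=27.290; wc +0.450/-0.450 → slack +1.331/-1.810; half-tol=0.450, Σhalf²=0.641905
  +E: nom +3.300 → Σnom=30.590; wc +0.189/-0.266 → slack +1.520/-2.076; half-tol=0.228, Σhalf²=0.693661
  +F: nom +48.000 → Σnom=78.590; wc +0.410/-0.340 → slack +1.930/-2.416; half-tol=0.375, Σhalf²=0.834286
  -G: nom -47.200 → Σnom=31.390; wc +0.400/-0.400 → slack +2.330/-2.816; half-tol=0.400, Σhalf²=0.994286
  +H: nom +12.040 → Σnom=43.430; wc +0.250/-0.160 → slack +2.580/-2.976; half-tol=0.205, Σhalf²=1.036312
  -I: nom -35.880 → Σnom=7.550; wc +0.100/-0.100 → slack +2.680/-3.076; half-tol=0.100, Σhalf²=1.046312
  -J: nom -14.200 → Σnom=-6.650; wc +0.231/-0.150 → slack +2.911/-3.226; half-tol=0.191, Σhalf²=1.082602
Nominal = -6.650. Worst-case = [-6.650 - 3.226, -6.650 + 2.911] = [-9.876, -3.739]. RSS = √1.082602 = 1.040.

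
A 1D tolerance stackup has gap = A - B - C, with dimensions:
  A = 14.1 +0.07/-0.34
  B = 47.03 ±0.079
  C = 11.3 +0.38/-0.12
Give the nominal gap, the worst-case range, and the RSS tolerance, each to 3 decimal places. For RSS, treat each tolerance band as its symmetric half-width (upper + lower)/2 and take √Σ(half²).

Stack each dimension's contribution:
  +A: nom +14.100 → Σnom=14.100; wc +0.070/-0.340 → slack +0.070/-0.340; half-tol=0.205, Σhalf²=0.042025
  -B: nom -47.030 → Σnom=-32.930; wc +0.079/-0.079 → slack +0.149/-0.419; half-tol=0.079, Σhalf²=0.048266
  -C: nom -11.300 → Σnom=-44.230; wc +0.120/-0.380 → slack +0.269/-0.799; half-tol=0.250, Σhalf²=0.110766
Nominal = -44.230. Worst-case = [-44.230 - 0.799, -44.230 + 0.269] = [-45.029, -43.961]. RSS = √0.110766 = 0.333.

nominal=-44.230 wc=[-45.029,-43.961] rss=0.333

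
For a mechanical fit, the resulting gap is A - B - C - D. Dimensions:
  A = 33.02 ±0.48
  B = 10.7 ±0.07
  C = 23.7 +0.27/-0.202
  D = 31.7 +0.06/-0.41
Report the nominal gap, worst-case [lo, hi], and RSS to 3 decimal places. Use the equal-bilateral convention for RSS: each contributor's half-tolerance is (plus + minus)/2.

nominal=-33.080 wc=[-33.960,-31.918] rss=0.588

Stack each dimension's contribution:
  +A: nom +33.020 → Σnom=33.020; wc +0.480/-0.480 → slack +0.480/-0.480; half-tol=0.480, Σhalf²=0.230400
  -B: nom -10.700 → Σnom=22.320; wc +0.070/-0.070 → slack +0.550/-0.550; half-tol=0.070, Σhalf²=0.235300
  -C: nom -23.700 → Σnom=-1.380; wc +0.202/-0.270 → slack +0.752/-0.820; half-tol=0.236, Σhalf²=0.290996
  -D: nom -31.700 → Σnom=-33.080; wc +0.410/-0.060 → slack +1.162/-0.880; half-tol=0.235, Σhalf²=0.346221
Nominal = -33.080. Worst-case = [-33.080 - 0.880, -33.080 + 1.162] = [-33.960, -31.918]. RSS = √0.346221 = 0.588.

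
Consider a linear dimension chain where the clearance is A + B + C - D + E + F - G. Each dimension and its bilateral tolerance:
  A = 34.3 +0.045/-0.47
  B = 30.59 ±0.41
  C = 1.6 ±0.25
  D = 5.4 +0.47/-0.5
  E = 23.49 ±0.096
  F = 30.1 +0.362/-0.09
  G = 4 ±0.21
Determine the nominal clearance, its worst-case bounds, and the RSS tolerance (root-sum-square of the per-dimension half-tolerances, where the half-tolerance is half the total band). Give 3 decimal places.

nominal=110.680 wc=[108.684,112.553] rss=0.798

Stack each dimension's contribution:
  +A: nom +34.300 → Σnom=34.300; wc +0.045/-0.470 → slack +0.045/-0.470; half-tol=0.258, Σhalf²=0.066306
  +B: nom +30.590 → Σnom=64.890; wc +0.410/-0.410 → slack +0.455/-0.880; half-tol=0.410, Σhalf²=0.234406
  +C: nom +1.600 → Σnom=66.490; wc +0.250/-0.250 → slack +0.705/-1.130; half-tol=0.250, Σhalf²=0.296906
  -D: nom -5.400 → Σnom=61.090; wc +0.500/-0.470 → slack +1.205/-1.600; half-tol=0.485, Σhalf²=0.532131
  +E: nom +23.490 → Σnom=84.580; wc +0.096/-0.096 → slack +1.301/-1.696; half-tol=0.096, Σhalf²=0.541347
  +F: nom +30.100 → Σnom=114.680; wc +0.362/-0.090 → slack +1.663/-1.786; half-tol=0.226, Σhalf²=0.592423
  -G: nom -4.000 → Σnom=110.680; wc +0.210/-0.210 → slack +1.873/-1.996; half-tol=0.210, Σhalf²=0.636523
Nominal = 110.680. Worst-case = [110.680 - 1.996, 110.680 + 1.873] = [108.684, 112.553]. RSS = √0.636523 = 0.798.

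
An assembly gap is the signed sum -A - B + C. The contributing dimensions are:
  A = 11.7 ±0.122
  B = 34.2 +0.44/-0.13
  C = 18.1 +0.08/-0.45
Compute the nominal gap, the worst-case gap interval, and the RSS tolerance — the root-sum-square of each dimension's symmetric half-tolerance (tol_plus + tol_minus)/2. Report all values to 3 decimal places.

Stack each dimension's contribution:
  -A: nom -11.700 → Σnom=-11.700; wc +0.122/-0.122 → slack +0.122/-0.122; half-tol=0.122, Σhalf²=0.014884
  -B: nom -34.200 → Σnom=-45.900; wc +0.130/-0.440 → slack +0.252/-0.562; half-tol=0.285, Σhalf²=0.096109
  +C: nom +18.100 → Σnom=-27.800; wc +0.080/-0.450 → slack +0.332/-1.012; half-tol=0.265, Σhalf²=0.166334
Nominal = -27.800. Worst-case = [-27.800 - 1.012, -27.800 + 0.332] = [-28.812, -27.468]. RSS = √0.166334 = 0.408.

nominal=-27.800 wc=[-28.812,-27.468] rss=0.408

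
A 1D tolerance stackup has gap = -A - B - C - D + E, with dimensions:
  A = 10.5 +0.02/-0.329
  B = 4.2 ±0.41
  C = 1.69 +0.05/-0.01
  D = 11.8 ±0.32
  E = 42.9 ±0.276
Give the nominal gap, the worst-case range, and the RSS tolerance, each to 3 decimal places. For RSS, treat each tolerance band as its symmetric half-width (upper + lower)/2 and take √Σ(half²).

Stack each dimension's contribution:
  -A: nom -10.500 → Σnom=-10.500; wc +0.329/-0.020 → slack +0.329/-0.020; half-tol=0.175, Σhalf²=0.030450
  -B: nom -4.200 → Σnom=-14.700; wc +0.410/-0.410 → slack +0.739/-0.430; half-tol=0.410, Σhalf²=0.198550
  -C: nom -1.690 → Σnom=-16.390; wc +0.010/-0.050 → slack +0.749/-0.480; half-tol=0.030, Σhalf²=0.199450
  -D: nom -11.800 → Σnom=-28.190; wc +0.320/-0.320 → slack +1.069/-0.800; half-tol=0.320, Σhalf²=0.301850
  +E: nom +42.900 → Σnom=14.710; wc +0.276/-0.276 → slack +1.345/-1.076; half-tol=0.276, Σhalf²=0.378026
Nominal = 14.710. Worst-case = [14.710 - 1.076, 14.710 + 1.345] = [13.634, 16.055]. RSS = √0.378026 = 0.615.

nominal=14.710 wc=[13.634,16.055] rss=0.615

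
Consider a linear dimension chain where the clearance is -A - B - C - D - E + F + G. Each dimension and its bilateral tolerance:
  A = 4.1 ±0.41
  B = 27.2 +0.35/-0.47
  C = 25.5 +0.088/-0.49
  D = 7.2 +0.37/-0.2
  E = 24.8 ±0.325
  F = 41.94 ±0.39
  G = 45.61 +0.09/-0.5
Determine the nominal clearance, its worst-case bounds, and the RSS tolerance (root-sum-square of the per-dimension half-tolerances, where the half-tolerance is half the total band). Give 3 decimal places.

Stack each dimension's contribution:
  -A: nom -4.100 → Σnom=-4.100; wc +0.410/-0.410 → slack +0.410/-0.410; half-tol=0.410, Σhalf²=0.168100
  -B: nom -27.200 → Σnom=-31.300; wc +0.470/-0.350 → slack +0.880/-0.760; half-tol=0.410, Σhalf²=0.336200
  -C: nom -25.500 → Σnom=-56.800; wc +0.490/-0.088 → slack +1.370/-0.848; half-tol=0.289, Σhalf²=0.419721
  -D: nom -7.200 → Σnom=-64.000; wc +0.200/-0.370 → slack +1.570/-1.218; half-tol=0.285, Σhalf²=0.500946
  -E: nom -24.800 → Σnom=-88.800; wc +0.325/-0.325 → slack +1.895/-1.543; half-tol=0.325, Σhalf²=0.606571
  +F: nom +41.940 → Σnom=-46.860; wc +0.390/-0.390 → slack +2.285/-1.933; half-tol=0.390, Σhalf²=0.758671
  +G: nom +45.610 → Σnom=-1.250; wc +0.090/-0.500 → slack +2.375/-2.433; half-tol=0.295, Σhalf²=0.845696
Nominal = -1.250. Worst-case = [-1.250 - 2.433, -1.250 + 2.375] = [-3.683, 1.125]. RSS = √0.845696 = 0.920.

nominal=-1.250 wc=[-3.683,1.125] rss=0.920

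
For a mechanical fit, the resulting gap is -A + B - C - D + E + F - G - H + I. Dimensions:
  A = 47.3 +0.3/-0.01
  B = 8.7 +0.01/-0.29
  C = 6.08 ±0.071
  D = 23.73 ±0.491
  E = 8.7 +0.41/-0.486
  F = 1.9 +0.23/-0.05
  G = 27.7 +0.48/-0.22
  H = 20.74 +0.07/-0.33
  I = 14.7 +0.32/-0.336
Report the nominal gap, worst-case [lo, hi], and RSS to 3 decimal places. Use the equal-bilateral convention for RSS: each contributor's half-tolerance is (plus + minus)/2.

Stack each dimension's contribution:
  -A: nom -47.300 → Σnom=-47.300; wc +0.010/-0.300 → slack +0.010/-0.300; half-tol=0.155, Σhalf²=0.024025
  +B: nom +8.700 → Σnom=-38.600; wc +0.010/-0.290 → slack +0.020/-0.590; half-tol=0.150, Σhalf²=0.046525
  -C: nom -6.080 → Σnom=-44.680; wc +0.071/-0.071 → slack +0.091/-0.661; half-tol=0.071, Σhalf²=0.051566
  -D: nom -23.730 → Σnom=-68.410; wc +0.491/-0.491 → slack +0.582/-1.152; half-tol=0.491, Σhalf²=0.292647
  +E: nom +8.700 → Σnom=-59.710; wc +0.410/-0.486 → slack +0.992/-1.638; half-tol=0.448, Σhalf²=0.493351
  +F: nom +1.900 → Σnom=-57.810; wc +0.230/-0.050 → slack +1.222/-1.688; half-tol=0.140, Σhalf²=0.512951
  -G: nom -27.700 → Σnom=-85.510; wc +0.220/-0.480 → slack +1.442/-2.168; half-tol=0.350, Σhalf²=0.635451
  -H: nom -20.740 → Σnom=-106.250; wc +0.330/-0.070 → slack +1.772/-2.238; half-tol=0.200, Σhalf²=0.675451
  +I: nom +14.700 → Σnom=-91.550; wc +0.320/-0.336 → slack +2.092/-2.574; half-tol=0.328, Σhalf²=0.783035
Nominal = -91.550. Worst-case = [-91.550 - 2.574, -91.550 + 2.092] = [-94.124, -89.458]. RSS = √0.783035 = 0.885.

nominal=-91.550 wc=[-94.124,-89.458] rss=0.885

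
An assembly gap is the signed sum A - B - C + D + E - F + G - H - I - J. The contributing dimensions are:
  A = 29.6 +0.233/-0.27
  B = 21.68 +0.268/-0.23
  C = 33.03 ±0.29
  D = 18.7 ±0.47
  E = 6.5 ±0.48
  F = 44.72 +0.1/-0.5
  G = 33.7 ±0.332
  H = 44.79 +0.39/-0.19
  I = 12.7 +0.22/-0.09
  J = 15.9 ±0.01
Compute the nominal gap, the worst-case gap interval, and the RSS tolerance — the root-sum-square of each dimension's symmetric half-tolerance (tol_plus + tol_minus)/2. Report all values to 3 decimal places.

Stack each dimension's contribution:
  +A: nom +29.600 → Σnom=29.600; wc +0.233/-0.270 → slack +0.233/-0.270; half-tol=0.252, Σhalf²=0.063252
  -B: nom -21.680 → Σnom=7.920; wc +0.230/-0.268 → slack +0.463/-0.538; half-tol=0.249, Σhalf²=0.125253
  -C: nom -33.030 → Σnom=-25.110; wc +0.290/-0.290 → slack +0.753/-0.828; half-tol=0.290, Σhalf²=0.209353
  +D: nom +18.700 → Σnom=-6.410; wc +0.470/-0.470 → slack +1.223/-1.298; half-tol=0.470, Σhalf²=0.430253
  +E: nom +6.500 → Σnom=0.090; wc +0.480/-0.480 → slack +1.703/-1.778; half-tol=0.480, Σhalf²=0.660653
  -F: nom -44.720 → Σnom=-44.630; wc +0.500/-0.100 → slack +2.203/-1.878; half-tol=0.300, Σhalf²=0.750653
  +G: nom +33.700 → Σnom=-10.930; wc +0.332/-0.332 → slack +2.535/-2.210; half-tol=0.332, Σhalf²=0.860877
  -H: nom -44.790 → Σnom=-55.720; wc +0.190/-0.390 → slack +2.725/-2.600; half-tol=0.290, Σhalf²=0.944977
  -I: nom -12.700 → Σnom=-68.420; wc +0.090/-0.220 → slack +2.815/-2.820; half-tol=0.155, Σhalf²=0.969002
  -J: nom -15.900 → Σnom=-84.320; wc +0.010/-0.010 → slack +2.825/-2.830; half-tol=0.010, Σhalf²=0.969102
Nominal = -84.320. Worst-case = [-84.320 - 2.830, -84.320 + 2.825] = [-87.150, -81.495]. RSS = √0.969102 = 0.984.

nominal=-84.320 wc=[-87.150,-81.495] rss=0.984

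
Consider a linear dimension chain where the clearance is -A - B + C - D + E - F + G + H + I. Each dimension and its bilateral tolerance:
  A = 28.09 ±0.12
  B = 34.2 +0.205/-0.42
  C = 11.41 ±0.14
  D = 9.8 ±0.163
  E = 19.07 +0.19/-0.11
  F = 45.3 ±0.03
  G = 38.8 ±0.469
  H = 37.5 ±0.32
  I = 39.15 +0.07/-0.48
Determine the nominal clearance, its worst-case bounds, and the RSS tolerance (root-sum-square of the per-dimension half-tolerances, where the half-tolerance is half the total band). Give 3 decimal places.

nominal=28.540 wc=[26.503,30.462] rss=0.761

Stack each dimension's contribution:
  -A: nom -28.090 → Σnom=-28.090; wc +0.120/-0.120 → slack +0.120/-0.120; half-tol=0.120, Σhalf²=0.014400
  -B: nom -34.200 → Σnom=-62.290; wc +0.420/-0.205 → slack +0.540/-0.325; half-tol=0.312, Σhalf²=0.112056
  +C: nom +11.410 → Σnom=-50.880; wc +0.140/-0.140 → slack +0.680/-0.465; half-tol=0.140, Σhalf²=0.131656
  -D: nom -9.800 → Σnom=-60.680; wc +0.163/-0.163 → slack +0.843/-0.628; half-tol=0.163, Σhalf²=0.158225
  +E: nom +19.070 → Σnom=-41.610; wc +0.190/-0.110 → slack +1.033/-0.738; half-tol=0.150, Σhalf²=0.180725
  -F: nom -45.300 → Σnom=-86.910; wc +0.030/-0.030 → slack +1.063/-0.768; half-tol=0.030, Σhalf²=0.181625
  +G: nom +38.800 → Σnom=-48.110; wc +0.469/-0.469 → slack +1.532/-1.237; half-tol=0.469, Σhalf²=0.401586
  +H: nom +37.500 → Σnom=-10.610; wc +0.320/-0.320 → slack +1.852/-1.557; half-tol=0.320, Σhalf²=0.503986
  +I: nom +39.150 → Σnom=28.540; wc +0.070/-0.480 → slack +1.922/-2.037; half-tol=0.275, Σhalf²=0.579611
Nominal = 28.540. Worst-case = [28.540 - 2.037, 28.540 + 1.922] = [26.503, 30.462]. RSS = √0.579611 = 0.761.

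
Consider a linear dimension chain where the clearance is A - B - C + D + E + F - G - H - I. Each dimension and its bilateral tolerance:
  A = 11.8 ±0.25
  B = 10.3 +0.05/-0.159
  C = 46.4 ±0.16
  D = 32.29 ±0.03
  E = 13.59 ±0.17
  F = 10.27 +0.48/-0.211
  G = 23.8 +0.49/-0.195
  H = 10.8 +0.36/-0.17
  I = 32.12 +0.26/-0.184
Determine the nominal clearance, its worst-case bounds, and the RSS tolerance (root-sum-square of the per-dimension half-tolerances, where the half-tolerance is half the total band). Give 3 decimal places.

nominal=-55.470 wc=[-57.451,-53.672] rss=0.696

Stack each dimension's contribution:
  +A: nom +11.800 → Σnom=11.800; wc +0.250/-0.250 → slack +0.250/-0.250; half-tol=0.250, Σhalf²=0.062500
  -B: nom -10.300 → Σnom=1.500; wc +0.159/-0.050 → slack +0.409/-0.300; half-tol=0.105, Σhalf²=0.073420
  -C: nom -46.400 → Σnom=-44.900; wc +0.160/-0.160 → slack +0.569/-0.460; half-tol=0.160, Σhalf²=0.099020
  +D: nom +32.290 → Σnom=-12.610; wc +0.030/-0.030 → slack +0.599/-0.490; half-tol=0.030, Σhalf²=0.099920
  +E: nom +13.590 → Σnom=0.980; wc +0.170/-0.170 → slack +0.769/-0.660; half-tol=0.170, Σhalf²=0.128820
  +F: nom +10.270 → Σnom=11.250; wc +0.480/-0.211 → slack +1.249/-0.871; half-tol=0.345, Σhalf²=0.248190
  -G: nom -23.800 → Σnom=-12.550; wc +0.195/-0.490 → slack +1.444/-1.361; half-tol=0.343, Σhalf²=0.365497
  -H: nom -10.800 → Σnom=-23.350; wc +0.170/-0.360 → slack +1.614/-1.721; half-tol=0.265, Σhalf²=0.435722
  -I: nom -32.120 → Σnom=-55.470; wc +0.184/-0.260 → slack +1.798/-1.981; half-tol=0.222, Σhalf²=0.485006
Nominal = -55.470. Worst-case = [-55.470 - 1.981, -55.470 + 1.798] = [-57.451, -53.672]. RSS = √0.485006 = 0.696.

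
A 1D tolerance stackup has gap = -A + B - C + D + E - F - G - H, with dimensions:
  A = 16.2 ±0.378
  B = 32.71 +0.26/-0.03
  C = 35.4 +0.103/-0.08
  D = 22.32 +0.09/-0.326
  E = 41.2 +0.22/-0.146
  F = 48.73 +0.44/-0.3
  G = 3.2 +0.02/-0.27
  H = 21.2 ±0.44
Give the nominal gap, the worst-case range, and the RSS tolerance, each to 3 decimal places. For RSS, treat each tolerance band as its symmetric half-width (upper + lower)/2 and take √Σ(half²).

nominal=-28.500 wc=[-30.383,-26.462] rss=0.775

Stack each dimension's contribution:
  -A: nom -16.200 → Σnom=-16.200; wc +0.378/-0.378 → slack +0.378/-0.378; half-tol=0.378, Σhalf²=0.142884
  +B: nom +32.710 → Σnom=16.510; wc +0.260/-0.030 → slack +0.638/-0.408; half-tol=0.145, Σhalf²=0.163909
  -C: nom -35.400 → Σnom=-18.890; wc +0.080/-0.103 → slack +0.718/-0.511; half-tol=0.091, Σhalf²=0.172281
  +D: nom +22.320 → Σnom=3.430; wc +0.090/-0.326 → slack +0.808/-0.837; half-tol=0.208, Σhalf²=0.215545
  +E: nom +41.200 → Σnom=44.630; wc +0.220/-0.146 → slack +1.028/-0.983; half-tol=0.183, Σhalf²=0.249034
  -F: nom -48.730 → Σnom=-4.100; wc +0.300/-0.440 → slack +1.328/-1.423; half-tol=0.370, Σhalf²=0.385934
  -G: nom -3.200 → Σnom=-7.300; wc +0.270/-0.020 → slack +1.598/-1.443; half-tol=0.145, Σhalf²=0.406959
  -H: nom -21.200 → Σnom=-28.500; wc +0.440/-0.440 → slack +2.038/-1.883; half-tol=0.440, Σhalf²=0.600559
Nominal = -28.500. Worst-case = [-28.500 - 1.883, -28.500 + 2.038] = [-30.383, -26.462]. RSS = √0.600559 = 0.775.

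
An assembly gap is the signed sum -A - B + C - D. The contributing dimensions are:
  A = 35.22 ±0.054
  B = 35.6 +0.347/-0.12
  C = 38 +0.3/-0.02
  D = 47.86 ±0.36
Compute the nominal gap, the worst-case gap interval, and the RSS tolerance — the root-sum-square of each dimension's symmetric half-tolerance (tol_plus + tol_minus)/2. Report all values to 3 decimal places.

Stack each dimension's contribution:
  -A: nom -35.220 → Σnom=-35.220; wc +0.054/-0.054 → slack +0.054/-0.054; half-tol=0.054, Σhalf²=0.002916
  -B: nom -35.600 → Σnom=-70.820; wc +0.120/-0.347 → slack +0.174/-0.401; half-tol=0.233, Σhalf²=0.057438
  +C: nom +38.000 → Σnom=-32.820; wc +0.300/-0.020 → slack +0.474/-0.421; half-tol=0.160, Σhalf²=0.083038
  -D: nom -47.860 → Σnom=-80.680; wc +0.360/-0.360 → slack +0.834/-0.781; half-tol=0.360, Σhalf²=0.212638
Nominal = -80.680. Worst-case = [-80.680 - 0.781, -80.680 + 0.834] = [-81.461, -79.846]. RSS = √0.212638 = 0.461.

nominal=-80.680 wc=[-81.461,-79.846] rss=0.461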